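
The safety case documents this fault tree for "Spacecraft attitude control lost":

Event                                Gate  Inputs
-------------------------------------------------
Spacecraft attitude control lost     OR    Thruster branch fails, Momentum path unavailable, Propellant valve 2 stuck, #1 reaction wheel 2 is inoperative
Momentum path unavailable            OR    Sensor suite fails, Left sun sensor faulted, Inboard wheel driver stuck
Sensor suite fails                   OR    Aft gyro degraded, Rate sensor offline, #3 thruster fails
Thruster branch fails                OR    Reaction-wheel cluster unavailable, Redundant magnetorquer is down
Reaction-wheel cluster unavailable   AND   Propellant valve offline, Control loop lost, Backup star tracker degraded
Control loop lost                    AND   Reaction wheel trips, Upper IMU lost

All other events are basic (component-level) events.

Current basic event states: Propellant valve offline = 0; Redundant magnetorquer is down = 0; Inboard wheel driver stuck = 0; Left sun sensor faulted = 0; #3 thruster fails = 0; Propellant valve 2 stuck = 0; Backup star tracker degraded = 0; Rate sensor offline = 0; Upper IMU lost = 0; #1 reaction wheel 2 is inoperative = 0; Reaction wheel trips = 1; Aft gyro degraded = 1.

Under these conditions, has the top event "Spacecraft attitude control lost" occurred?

Yes

Control loop lost [AND]: Reaction wheel trips=occurs, Upper IMU lost=not → not all inputs occur → does not occur.
Reaction-wheel cluster unavailable [AND]: Propellant valve offline=not, Control loop lost=not, Backup star tracker degraded=not → not all inputs occur → does not occur.
Thruster branch fails [OR]: Reaction-wheel cluster unavailable=not, Redundant magnetorquer is down=not → no input occurs → does not occur.
Sensor suite fails [OR]: Aft gyro degraded=occurs, Rate sensor offline=not, #3 thruster fails=not → at least one input occurs → occurs.
Momentum path unavailable [OR]: Sensor suite fails=occurs, Left sun sensor faulted=not, Inboard wheel driver stuck=not → at least one input occurs → occurs.
Spacecraft attitude control lost [OR]: Thruster branch fails=not, Momentum path unavailable=occurs, Propellant valve 2 stuck=not, #1 reaction wheel 2 is inoperative=not → at least one input occurs → occurs.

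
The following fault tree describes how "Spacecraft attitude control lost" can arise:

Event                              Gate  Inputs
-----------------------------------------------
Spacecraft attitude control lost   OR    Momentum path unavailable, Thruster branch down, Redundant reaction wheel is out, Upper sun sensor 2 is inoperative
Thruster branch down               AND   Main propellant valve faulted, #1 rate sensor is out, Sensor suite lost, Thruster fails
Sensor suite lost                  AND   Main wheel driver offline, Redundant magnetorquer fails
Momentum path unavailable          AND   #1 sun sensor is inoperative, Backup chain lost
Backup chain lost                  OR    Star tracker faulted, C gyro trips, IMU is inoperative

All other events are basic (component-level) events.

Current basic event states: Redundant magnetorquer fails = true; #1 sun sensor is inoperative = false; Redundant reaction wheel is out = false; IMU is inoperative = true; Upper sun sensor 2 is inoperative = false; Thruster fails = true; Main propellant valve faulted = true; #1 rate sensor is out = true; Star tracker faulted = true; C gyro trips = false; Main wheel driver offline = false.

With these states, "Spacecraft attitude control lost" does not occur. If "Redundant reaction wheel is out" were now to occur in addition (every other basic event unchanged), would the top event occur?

Yes

Counterfactual: set "Redundant reaction wheel is out" to occurred.
Backup chain lost [OR]: Star tracker faulted=occurs, C gyro trips=not, IMU is inoperative=occurs → at least one input occurs → occurs.
Momentum path unavailable [AND]: #1 sun sensor is inoperative=not, Backup chain lost=occurs → not all inputs occur → does not occur.
Sensor suite lost [AND]: Main wheel driver offline=not, Redundant magnetorquer fails=occurs → not all inputs occur → does not occur.
Thruster branch down [AND]: Main propellant valve faulted=occurs, #1 rate sensor is out=occurs, Sensor suite lost=not, Thruster fails=occurs → not all inputs occur → does not occur.
Spacecraft attitude control lost [OR]: Momentum path unavailable=not, Thruster branch down=not, Redundant reaction wheel is out=occurs, Upper sun sensor 2 is inoperative=not → at least one input occurs → occurs.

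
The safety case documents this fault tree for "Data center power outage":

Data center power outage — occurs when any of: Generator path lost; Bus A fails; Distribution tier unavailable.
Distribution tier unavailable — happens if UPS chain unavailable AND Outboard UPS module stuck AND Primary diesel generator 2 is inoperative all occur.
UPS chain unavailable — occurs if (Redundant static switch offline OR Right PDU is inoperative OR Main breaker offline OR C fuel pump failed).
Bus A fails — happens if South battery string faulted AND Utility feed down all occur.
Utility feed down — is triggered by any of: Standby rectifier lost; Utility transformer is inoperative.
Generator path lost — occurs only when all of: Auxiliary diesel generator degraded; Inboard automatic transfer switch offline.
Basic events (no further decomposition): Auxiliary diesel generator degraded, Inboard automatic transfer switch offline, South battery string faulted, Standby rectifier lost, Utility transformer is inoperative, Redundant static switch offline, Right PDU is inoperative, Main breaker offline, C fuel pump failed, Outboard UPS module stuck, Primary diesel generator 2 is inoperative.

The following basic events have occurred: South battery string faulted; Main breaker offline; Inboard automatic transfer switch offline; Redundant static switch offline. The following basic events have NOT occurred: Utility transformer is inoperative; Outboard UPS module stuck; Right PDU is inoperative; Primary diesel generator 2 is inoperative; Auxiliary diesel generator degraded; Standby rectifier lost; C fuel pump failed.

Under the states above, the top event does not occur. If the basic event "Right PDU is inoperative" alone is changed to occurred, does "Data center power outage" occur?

No

Counterfactual: set "Right PDU is inoperative" to occurred.
Generator path lost [AND]: Auxiliary diesel generator degraded=not, Inboard automatic transfer switch offline=occurs → not all inputs occur → does not occur.
Utility feed down [OR]: Standby rectifier lost=not, Utility transformer is inoperative=not → no input occurs → does not occur.
Bus A fails [AND]: South battery string faulted=occurs, Utility feed down=not → not all inputs occur → does not occur.
UPS chain unavailable [OR]: Redundant static switch offline=occurs, Right PDU is inoperative=occurs, Main breaker offline=occurs, C fuel pump failed=not → at least one input occurs → occurs.
Distribution tier unavailable [AND]: UPS chain unavailable=occurs, Outboard UPS module stuck=not, Primary diesel generator 2 is inoperative=not → not all inputs occur → does not occur.
Data center power outage [OR]: Generator path lost=not, Bus A fails=not, Distribution tier unavailable=not → no input occurs → does not occur.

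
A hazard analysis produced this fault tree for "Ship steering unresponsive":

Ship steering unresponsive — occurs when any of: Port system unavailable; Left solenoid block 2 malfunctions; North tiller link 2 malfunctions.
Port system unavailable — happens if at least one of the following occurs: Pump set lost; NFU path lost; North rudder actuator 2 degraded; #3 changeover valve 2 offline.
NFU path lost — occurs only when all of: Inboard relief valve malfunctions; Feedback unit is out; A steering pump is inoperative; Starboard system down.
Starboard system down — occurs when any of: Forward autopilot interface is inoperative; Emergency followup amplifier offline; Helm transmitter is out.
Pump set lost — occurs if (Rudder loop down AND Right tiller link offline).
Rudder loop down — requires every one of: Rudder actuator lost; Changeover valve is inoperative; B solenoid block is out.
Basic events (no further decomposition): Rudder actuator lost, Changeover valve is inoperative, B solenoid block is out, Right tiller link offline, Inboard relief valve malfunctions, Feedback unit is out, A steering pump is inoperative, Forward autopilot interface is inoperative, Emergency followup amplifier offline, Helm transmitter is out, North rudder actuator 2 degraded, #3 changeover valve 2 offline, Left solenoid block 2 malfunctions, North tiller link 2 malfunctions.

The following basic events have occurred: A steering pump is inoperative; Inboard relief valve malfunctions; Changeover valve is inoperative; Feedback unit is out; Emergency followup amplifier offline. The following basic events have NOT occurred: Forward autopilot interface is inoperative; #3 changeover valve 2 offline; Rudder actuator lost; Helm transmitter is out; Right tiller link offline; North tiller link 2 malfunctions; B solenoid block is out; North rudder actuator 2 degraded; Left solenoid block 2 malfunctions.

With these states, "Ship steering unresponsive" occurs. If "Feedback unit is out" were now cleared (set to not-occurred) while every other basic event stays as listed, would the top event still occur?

Counterfactual: set "Feedback unit is out" to not occurred.
Rudder loop down [AND]: Rudder actuator lost=not, Changeover valve is inoperative=occurs, B solenoid block is out=not → not all inputs occur → does not occur.
Pump set lost [AND]: Rudder loop down=not, Right tiller link offline=not → not all inputs occur → does not occur.
Starboard system down [OR]: Forward autopilot interface is inoperative=not, Emergency followup amplifier offline=occurs, Helm transmitter is out=not → at least one input occurs → occurs.
NFU path lost [AND]: Inboard relief valve malfunctions=occurs, Feedback unit is out=not, A steering pump is inoperative=occurs, Starboard system down=occurs → not all inputs occur → does not occur.
Port system unavailable [OR]: Pump set lost=not, NFU path lost=not, North rudder actuator 2 degraded=not, #3 changeover valve 2 offline=not → no input occurs → does not occur.
Ship steering unresponsive [OR]: Port system unavailable=not, Left solenoid block 2 malfunctions=not, North tiller link 2 malfunctions=not → no input occurs → does not occur.

No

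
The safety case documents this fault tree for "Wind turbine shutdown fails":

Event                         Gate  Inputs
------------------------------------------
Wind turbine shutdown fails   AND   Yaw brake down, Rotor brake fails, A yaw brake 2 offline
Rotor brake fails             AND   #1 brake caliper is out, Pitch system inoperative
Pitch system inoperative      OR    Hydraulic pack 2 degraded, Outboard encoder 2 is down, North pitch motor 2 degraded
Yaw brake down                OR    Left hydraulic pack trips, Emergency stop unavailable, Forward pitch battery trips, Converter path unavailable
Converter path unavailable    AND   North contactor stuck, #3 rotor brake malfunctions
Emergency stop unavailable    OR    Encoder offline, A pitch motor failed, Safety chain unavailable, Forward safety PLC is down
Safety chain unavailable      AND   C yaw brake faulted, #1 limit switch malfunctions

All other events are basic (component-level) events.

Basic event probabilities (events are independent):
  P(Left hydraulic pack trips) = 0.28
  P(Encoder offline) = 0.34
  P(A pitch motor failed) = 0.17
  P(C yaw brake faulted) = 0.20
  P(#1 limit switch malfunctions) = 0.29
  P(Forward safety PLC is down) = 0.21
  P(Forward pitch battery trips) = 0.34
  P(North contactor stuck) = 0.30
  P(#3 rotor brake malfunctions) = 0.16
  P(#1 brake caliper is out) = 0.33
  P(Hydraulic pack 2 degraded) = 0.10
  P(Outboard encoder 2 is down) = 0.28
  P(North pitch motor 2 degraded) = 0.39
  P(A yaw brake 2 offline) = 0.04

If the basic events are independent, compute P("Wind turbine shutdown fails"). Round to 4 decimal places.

0.0065

P(Safety chain unavailable) [AND] = 0.20 × 0.29 = 0.058000
P(Emergency stop unavailable) [OR] = 1 − (1−0.34) × (1−0.17) × (1−0.058000) × (1−0.21) = 0.592338
P(Converter path unavailable) [AND] = 0.30 × 0.16 = 0.048000
P(Yaw brake down) [OR] = 1 − (1−0.28) × (1−0.592338) × (1−0.34) × (1−0.048000) = 0.815578
P(Pitch system inoperative) [OR] = 1 − (1−0.10) × (1−0.28) × (1−0.39) = 0.604720
P(Rotor brake fails) [AND] = 0.33 × 0.604720 = 0.199558
P(Wind turbine shutdown fails) [AND] = 0.815578 × 0.199558 × 0.04 = 0.006510
Rounded to 4 decimal places: P(Wind turbine shutdown fails) ≈ 0.0065.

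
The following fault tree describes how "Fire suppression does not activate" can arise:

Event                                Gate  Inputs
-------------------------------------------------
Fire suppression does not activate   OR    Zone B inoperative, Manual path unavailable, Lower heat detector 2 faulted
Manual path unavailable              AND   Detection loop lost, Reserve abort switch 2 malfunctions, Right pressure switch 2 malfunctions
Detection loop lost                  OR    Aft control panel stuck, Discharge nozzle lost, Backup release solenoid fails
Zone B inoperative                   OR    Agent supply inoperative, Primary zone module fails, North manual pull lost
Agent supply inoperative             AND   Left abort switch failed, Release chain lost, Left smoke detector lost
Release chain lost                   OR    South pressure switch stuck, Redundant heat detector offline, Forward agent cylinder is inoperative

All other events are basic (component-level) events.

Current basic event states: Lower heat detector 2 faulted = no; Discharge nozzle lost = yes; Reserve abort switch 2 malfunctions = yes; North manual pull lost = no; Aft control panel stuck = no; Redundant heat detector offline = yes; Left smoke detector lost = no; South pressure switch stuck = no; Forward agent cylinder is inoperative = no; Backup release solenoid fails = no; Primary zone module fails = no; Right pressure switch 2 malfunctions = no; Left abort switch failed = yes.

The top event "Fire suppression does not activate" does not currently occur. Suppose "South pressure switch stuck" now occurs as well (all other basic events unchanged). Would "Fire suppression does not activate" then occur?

No

Counterfactual: set "South pressure switch stuck" to occurred.
Release chain lost [OR]: South pressure switch stuck=occurs, Redundant heat detector offline=occurs, Forward agent cylinder is inoperative=not → at least one input occurs → occurs.
Agent supply inoperative [AND]: Left abort switch failed=occurs, Release chain lost=occurs, Left smoke detector lost=not → not all inputs occur → does not occur.
Zone B inoperative [OR]: Agent supply inoperative=not, Primary zone module fails=not, North manual pull lost=not → no input occurs → does not occur.
Detection loop lost [OR]: Aft control panel stuck=not, Discharge nozzle lost=occurs, Backup release solenoid fails=not → at least one input occurs → occurs.
Manual path unavailable [AND]: Detection loop lost=occurs, Reserve abort switch 2 malfunctions=occurs, Right pressure switch 2 malfunctions=not → not all inputs occur → does not occur.
Fire suppression does not activate [OR]: Zone B inoperative=not, Manual path unavailable=not, Lower heat detector 2 faulted=not → no input occurs → does not occur.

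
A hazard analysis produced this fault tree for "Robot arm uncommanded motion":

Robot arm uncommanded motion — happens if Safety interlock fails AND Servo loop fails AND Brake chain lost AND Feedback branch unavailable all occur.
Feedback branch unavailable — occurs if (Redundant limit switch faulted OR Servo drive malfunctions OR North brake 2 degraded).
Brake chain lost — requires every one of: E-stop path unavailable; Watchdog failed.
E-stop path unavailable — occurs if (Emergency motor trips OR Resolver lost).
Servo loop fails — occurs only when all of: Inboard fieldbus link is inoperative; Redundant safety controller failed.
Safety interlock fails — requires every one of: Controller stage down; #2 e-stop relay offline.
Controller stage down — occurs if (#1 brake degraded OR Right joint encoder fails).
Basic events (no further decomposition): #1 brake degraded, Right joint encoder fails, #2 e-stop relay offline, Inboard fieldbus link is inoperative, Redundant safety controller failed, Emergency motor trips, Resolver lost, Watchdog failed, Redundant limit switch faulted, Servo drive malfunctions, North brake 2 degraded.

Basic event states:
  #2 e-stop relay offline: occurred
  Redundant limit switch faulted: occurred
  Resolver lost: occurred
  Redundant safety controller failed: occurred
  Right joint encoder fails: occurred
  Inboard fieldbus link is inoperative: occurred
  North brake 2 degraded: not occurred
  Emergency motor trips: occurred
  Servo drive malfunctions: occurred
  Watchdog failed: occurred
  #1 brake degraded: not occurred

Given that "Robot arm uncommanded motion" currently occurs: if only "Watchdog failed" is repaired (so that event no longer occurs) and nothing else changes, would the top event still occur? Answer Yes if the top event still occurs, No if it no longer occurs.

No

Counterfactual: set "Watchdog failed" to not occurred.
Controller stage down [OR]: #1 brake degraded=not, Right joint encoder fails=occurs → at least one input occurs → occurs.
Safety interlock fails [AND]: Controller stage down=occurs, #2 e-stop relay offline=occurs → all inputs occur → occurs.
Servo loop fails [AND]: Inboard fieldbus link is inoperative=occurs, Redundant safety controller failed=occurs → all inputs occur → occurs.
E-stop path unavailable [OR]: Emergency motor trips=occurs, Resolver lost=occurs → at least one input occurs → occurs.
Brake chain lost [AND]: E-stop path unavailable=occurs, Watchdog failed=not → not all inputs occur → does not occur.
Feedback branch unavailable [OR]: Redundant limit switch faulted=occurs, Servo drive malfunctions=occurs, North brake 2 degraded=not → at least one input occurs → occurs.
Robot arm uncommanded motion [AND]: Safety interlock fails=occurs, Servo loop fails=occurs, Brake chain lost=not, Feedback branch unavailable=occurs → not all inputs occur → does not occur.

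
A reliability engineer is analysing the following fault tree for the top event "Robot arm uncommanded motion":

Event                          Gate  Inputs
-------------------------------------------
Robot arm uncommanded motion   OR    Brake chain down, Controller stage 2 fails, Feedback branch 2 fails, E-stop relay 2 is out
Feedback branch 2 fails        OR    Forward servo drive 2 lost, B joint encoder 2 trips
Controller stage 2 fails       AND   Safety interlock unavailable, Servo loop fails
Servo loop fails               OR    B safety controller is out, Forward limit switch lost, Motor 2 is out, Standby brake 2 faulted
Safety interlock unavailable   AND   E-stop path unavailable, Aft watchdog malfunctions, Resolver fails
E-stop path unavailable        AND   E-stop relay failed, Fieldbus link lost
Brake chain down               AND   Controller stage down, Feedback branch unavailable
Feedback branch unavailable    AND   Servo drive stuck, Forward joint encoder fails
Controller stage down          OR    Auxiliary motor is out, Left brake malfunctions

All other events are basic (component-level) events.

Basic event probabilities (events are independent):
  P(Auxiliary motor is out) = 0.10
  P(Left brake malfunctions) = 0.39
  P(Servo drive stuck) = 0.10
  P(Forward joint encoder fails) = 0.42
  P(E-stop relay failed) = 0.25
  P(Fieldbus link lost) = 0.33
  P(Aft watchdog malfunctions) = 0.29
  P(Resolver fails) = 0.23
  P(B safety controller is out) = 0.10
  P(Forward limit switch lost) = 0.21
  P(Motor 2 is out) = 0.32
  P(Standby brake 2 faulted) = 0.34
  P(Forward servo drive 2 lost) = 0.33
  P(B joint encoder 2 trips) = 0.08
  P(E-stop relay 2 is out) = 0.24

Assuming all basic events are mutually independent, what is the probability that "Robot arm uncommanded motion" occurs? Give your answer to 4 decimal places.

P(Controller stage down) [OR] = 1 − (1−0.10) × (1−0.39) = 0.451000
P(Feedback branch unavailable) [AND] = 0.10 × 0.42 = 0.042000
P(Brake chain down) [AND] = 0.451000 × 0.042000 = 0.018942
P(E-stop path unavailable) [AND] = 0.25 × 0.33 = 0.082500
P(Safety interlock unavailable) [AND] = 0.082500 × 0.29 × 0.23 = 0.005503
P(Servo loop fails) [OR] = 1 − (1−0.10) × (1−0.21) × (1−0.32) × (1−0.34) = 0.680903
P(Controller stage 2 fails) [AND] = 0.005503 × 0.680903 = 0.003747
P(Feedback branch 2 fails) [OR] = 1 − (1−0.33) × (1−0.08) = 0.383600
P(Robot arm uncommanded motion) [OR] = 1 − (1−0.018942) × (1−0.003747) × (1−0.383600) × (1−0.24) = 0.542132
Rounded to 4 decimal places: P(Robot arm uncommanded motion) ≈ 0.5421.

0.5421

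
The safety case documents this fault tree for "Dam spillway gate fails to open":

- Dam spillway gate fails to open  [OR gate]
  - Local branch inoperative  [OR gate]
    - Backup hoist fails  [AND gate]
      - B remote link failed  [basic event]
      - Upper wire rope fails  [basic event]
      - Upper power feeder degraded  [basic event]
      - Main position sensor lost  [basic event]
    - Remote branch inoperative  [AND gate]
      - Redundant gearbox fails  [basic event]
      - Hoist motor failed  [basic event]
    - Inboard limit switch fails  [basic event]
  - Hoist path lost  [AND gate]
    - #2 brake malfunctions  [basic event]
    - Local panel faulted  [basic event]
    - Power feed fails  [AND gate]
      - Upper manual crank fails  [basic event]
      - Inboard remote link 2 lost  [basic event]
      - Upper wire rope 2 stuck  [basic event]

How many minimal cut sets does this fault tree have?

4

Backup hoist fails [AND]: one cut set from each child combined → 1 × 1 × 1 × 1 = 1 cut set(s).
Remote branch inoperative [AND]: one cut set from each child combined → 1 × 1 = 1 cut set(s).
Local branch inoperative [OR]: union of children's cut sets → 3 cut set(s).
Power feed fails [AND]: one cut set from each child combined → 1 × 1 × 1 = 1 cut set(s).
Hoist path lost [AND]: one cut set from each child combined → 1 × 1 × 1 = 1 cut set(s).
Dam spillway gate fails to open [OR]: union of children's cut sets → 4 cut set(s).
Minimal cut sets: {B remote link failed, Main position sensor lost, Upper power feeder degraded, Upper wire rope fails}; {Hoist motor failed, Redundant gearbox fails}; {Inboard limit switch fails}; {#2 brake malfunctions, Inboard remote link 2 lost, Local panel faulted, Upper manual crank fails, Upper wire rope 2 stuck}.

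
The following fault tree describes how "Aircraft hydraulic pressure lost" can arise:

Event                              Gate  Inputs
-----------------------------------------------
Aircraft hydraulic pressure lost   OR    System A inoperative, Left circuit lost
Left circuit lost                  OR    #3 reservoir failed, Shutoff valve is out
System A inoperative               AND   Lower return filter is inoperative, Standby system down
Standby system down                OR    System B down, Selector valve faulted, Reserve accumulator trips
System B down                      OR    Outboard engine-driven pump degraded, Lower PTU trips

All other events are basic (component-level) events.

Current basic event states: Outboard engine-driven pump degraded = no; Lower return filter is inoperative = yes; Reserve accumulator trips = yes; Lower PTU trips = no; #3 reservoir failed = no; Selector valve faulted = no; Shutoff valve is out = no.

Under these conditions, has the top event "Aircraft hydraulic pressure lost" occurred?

System B down [OR]: Outboard engine-driven pump degraded=not, Lower PTU trips=not → no input occurs → does not occur.
Standby system down [OR]: System B down=not, Selector valve faulted=not, Reserve accumulator trips=occurs → at least one input occurs → occurs.
System A inoperative [AND]: Lower return filter is inoperative=occurs, Standby system down=occurs → all inputs occur → occurs.
Left circuit lost [OR]: #3 reservoir failed=not, Shutoff valve is out=not → no input occurs → does not occur.
Aircraft hydraulic pressure lost [OR]: System A inoperative=occurs, Left circuit lost=not → at least one input occurs → occurs.

Yes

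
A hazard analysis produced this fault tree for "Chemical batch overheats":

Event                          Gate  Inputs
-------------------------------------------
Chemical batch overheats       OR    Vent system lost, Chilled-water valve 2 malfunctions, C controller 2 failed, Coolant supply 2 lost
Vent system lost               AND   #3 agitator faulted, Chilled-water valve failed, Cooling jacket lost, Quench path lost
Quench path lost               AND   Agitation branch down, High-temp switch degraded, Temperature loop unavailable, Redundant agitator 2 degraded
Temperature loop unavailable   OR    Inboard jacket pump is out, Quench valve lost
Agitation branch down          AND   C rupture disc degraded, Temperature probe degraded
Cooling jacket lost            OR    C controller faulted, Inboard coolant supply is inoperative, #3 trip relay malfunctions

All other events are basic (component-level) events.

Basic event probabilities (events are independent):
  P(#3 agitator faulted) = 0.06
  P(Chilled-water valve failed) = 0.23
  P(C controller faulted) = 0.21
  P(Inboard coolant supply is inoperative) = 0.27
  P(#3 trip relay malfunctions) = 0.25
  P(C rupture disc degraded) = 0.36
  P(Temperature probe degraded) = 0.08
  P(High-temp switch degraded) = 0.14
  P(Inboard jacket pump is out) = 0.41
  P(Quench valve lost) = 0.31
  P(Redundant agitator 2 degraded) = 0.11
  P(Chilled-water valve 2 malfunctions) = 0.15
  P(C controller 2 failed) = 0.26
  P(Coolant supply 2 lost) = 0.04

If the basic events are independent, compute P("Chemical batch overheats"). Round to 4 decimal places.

P(Cooling jacket lost) [OR] = 1 − (1−0.21) × (1−0.27) × (1−0.25) = 0.567475
P(Agitation branch down) [AND] = 0.36 × 0.08 = 0.028800
P(Temperature loop unavailable) [OR] = 1 − (1−0.41) × (1−0.31) = 0.592900
P(Quench path lost) [AND] = 0.028800 × 0.14 × 0.592900 × 0.11 = 0.000263
P(Vent system lost) [AND] = 0.06 × 0.23 × 0.567475 × 0.000263 = 0.000002
P(Chemical batch overheats) [OR] = 1 − (1−0.000002) × (1−0.15) × (1−0.26) × (1−0.04) = 0.396161
Rounded to 4 decimal places: P(Chemical batch overheats) ≈ 0.3962.

0.3962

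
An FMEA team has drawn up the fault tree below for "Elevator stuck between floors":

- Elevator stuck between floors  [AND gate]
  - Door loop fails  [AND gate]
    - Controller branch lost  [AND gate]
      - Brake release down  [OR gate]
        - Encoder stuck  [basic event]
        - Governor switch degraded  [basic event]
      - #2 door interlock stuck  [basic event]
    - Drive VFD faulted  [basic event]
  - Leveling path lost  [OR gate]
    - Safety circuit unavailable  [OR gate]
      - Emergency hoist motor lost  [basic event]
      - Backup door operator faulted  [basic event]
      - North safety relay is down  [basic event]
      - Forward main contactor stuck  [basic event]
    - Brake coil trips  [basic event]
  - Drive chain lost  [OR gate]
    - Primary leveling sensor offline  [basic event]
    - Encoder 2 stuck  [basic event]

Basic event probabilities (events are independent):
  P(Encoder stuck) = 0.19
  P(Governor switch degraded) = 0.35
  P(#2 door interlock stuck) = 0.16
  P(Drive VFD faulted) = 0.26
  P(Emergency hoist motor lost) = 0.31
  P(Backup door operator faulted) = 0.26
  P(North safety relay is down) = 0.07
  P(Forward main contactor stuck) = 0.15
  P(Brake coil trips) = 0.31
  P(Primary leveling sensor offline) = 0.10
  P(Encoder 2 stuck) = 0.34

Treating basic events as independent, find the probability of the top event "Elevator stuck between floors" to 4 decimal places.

P(Brake release down) [OR] = 1 − (1−0.19) × (1−0.35) = 0.473500
P(Controller branch lost) [AND] = 0.473500 × 0.16 = 0.075760
P(Door loop fails) [AND] = 0.075760 × 0.26 = 0.019698
P(Safety circuit unavailable) [OR] = 1 − (1−0.31) × (1−0.26) × (1−0.07) × (1−0.15) = 0.596371
P(Leveling path lost) [OR] = 1 − (1−0.596371) × (1−0.31) = 0.721496
P(Drive chain lost) [OR] = 1 − (1−0.10) × (1−0.34) = 0.406000
P(Elevator stuck between floors) [AND] = 0.019698 × 0.721496 × 0.406000 = 0.005770
Rounded to 4 decimal places: P(Elevator stuck between floors) ≈ 0.0058.

0.0058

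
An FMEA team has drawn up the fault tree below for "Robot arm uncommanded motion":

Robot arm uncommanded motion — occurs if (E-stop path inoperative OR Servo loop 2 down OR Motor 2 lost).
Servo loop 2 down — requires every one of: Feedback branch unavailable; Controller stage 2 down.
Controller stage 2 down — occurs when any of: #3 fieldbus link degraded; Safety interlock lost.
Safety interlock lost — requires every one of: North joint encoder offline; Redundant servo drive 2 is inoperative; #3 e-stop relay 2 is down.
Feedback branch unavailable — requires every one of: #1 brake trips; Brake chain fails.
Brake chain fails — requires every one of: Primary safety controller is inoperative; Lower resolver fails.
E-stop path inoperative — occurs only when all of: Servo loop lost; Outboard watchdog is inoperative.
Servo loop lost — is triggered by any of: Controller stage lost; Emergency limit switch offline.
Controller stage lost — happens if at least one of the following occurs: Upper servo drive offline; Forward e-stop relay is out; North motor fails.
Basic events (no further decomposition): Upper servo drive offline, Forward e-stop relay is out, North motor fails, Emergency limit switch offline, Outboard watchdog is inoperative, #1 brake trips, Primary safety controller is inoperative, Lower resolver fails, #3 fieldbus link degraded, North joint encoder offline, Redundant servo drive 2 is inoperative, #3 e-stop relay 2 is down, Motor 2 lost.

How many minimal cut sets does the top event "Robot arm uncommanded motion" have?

7

Controller stage lost [OR]: union of children's cut sets → 3 cut set(s).
Servo loop lost [OR]: union of children's cut sets → 4 cut set(s).
E-stop path inoperative [AND]: one cut set from each child combined → 4 × 1 = 4 cut set(s).
Brake chain fails [AND]: one cut set from each child combined → 1 × 1 = 1 cut set(s).
Feedback branch unavailable [AND]: one cut set from each child combined → 1 × 1 = 1 cut set(s).
Safety interlock lost [AND]: one cut set from each child combined → 1 × 1 × 1 = 1 cut set(s).
Controller stage 2 down [OR]: union of children's cut sets → 2 cut set(s).
Servo loop 2 down [AND]: one cut set from each child combined → 1 × 2 = 2 cut set(s).
Robot arm uncommanded motion [OR]: union of children's cut sets → 7 cut set(s).
Minimal cut sets: {Outboard watchdog is inoperative, Upper servo drive offline}; {Forward e-stop relay is out, Outboard watchdog is inoperative}; {North motor fails, Outboard watchdog is inoperative}; {Emergency limit switch offline, Outboard watchdog is inoperative}; {#1 brake trips, #3 fieldbus link degraded, Lower resolver fails, Primary safety controller is inoperative}; {#1 brake trips, #3 e-stop relay 2 is down, Lower resolver fails, North joint encoder offline, Primary safety controller is inoperative, Redundant servo drive 2 is inoperative}; {Motor 2 lost}.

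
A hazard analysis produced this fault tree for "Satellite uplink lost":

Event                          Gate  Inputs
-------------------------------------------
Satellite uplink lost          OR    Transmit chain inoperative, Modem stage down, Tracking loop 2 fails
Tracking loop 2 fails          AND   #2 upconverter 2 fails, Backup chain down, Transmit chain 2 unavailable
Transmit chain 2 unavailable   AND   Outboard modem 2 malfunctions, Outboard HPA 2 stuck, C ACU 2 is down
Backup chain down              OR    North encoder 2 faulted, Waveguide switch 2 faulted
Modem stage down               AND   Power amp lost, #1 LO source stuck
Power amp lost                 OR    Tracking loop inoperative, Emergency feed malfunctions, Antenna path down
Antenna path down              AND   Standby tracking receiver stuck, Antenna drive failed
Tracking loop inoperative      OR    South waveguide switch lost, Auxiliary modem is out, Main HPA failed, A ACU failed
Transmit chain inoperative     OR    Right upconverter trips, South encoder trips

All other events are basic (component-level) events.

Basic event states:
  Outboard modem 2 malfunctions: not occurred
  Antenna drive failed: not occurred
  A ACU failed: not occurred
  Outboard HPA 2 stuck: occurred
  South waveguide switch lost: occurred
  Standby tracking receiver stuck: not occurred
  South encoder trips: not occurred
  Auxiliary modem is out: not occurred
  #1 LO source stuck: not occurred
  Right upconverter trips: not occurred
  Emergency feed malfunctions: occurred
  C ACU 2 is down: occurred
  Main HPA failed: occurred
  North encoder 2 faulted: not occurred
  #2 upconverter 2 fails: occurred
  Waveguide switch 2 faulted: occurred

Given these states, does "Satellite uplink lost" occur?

Transmit chain inoperative [OR]: Right upconverter trips=not, South encoder trips=not → no input occurs → does not occur.
Tracking loop inoperative [OR]: South waveguide switch lost=occurs, Auxiliary modem is out=not, Main HPA failed=occurs, A ACU failed=not → at least one input occurs → occurs.
Antenna path down [AND]: Standby tracking receiver stuck=not, Antenna drive failed=not → not all inputs occur → does not occur.
Power amp lost [OR]: Tracking loop inoperative=occurs, Emergency feed malfunctions=occurs, Antenna path down=not → at least one input occurs → occurs.
Modem stage down [AND]: Power amp lost=occurs, #1 LO source stuck=not → not all inputs occur → does not occur.
Backup chain down [OR]: North encoder 2 faulted=not, Waveguide switch 2 faulted=occurs → at least one input occurs → occurs.
Transmit chain 2 unavailable [AND]: Outboard modem 2 malfunctions=not, Outboard HPA 2 stuck=occurs, C ACU 2 is down=occurs → not all inputs occur → does not occur.
Tracking loop 2 fails [AND]: #2 upconverter 2 fails=occurs, Backup chain down=occurs, Transmit chain 2 unavailable=not → not all inputs occur → does not occur.
Satellite uplink lost [OR]: Transmit chain inoperative=not, Modem stage down=not, Tracking loop 2 fails=not → no input occurs → does not occur.

No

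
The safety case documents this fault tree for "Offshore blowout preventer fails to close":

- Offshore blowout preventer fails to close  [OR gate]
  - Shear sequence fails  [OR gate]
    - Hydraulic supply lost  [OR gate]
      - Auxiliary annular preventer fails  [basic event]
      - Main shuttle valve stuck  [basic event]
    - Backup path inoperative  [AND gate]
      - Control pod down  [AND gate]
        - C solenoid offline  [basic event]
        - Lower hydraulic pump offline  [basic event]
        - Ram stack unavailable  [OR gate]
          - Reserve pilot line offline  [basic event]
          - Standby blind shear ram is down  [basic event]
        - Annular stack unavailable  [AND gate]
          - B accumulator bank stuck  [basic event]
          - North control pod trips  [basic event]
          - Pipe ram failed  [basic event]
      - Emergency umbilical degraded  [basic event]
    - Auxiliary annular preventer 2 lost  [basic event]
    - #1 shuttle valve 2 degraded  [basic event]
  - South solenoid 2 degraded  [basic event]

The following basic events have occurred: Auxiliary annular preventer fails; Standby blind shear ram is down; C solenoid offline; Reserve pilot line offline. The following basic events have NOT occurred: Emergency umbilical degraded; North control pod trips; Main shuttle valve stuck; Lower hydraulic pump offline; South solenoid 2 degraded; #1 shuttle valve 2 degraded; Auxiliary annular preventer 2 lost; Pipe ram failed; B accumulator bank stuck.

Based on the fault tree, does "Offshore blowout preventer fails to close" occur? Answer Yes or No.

Yes

Hydraulic supply lost [OR]: Auxiliary annular preventer fails=occurs, Main shuttle valve stuck=not → at least one input occurs → occurs.
Ram stack unavailable [OR]: Reserve pilot line offline=occurs, Standby blind shear ram is down=occurs → at least one input occurs → occurs.
Annular stack unavailable [AND]: B accumulator bank stuck=not, North control pod trips=not, Pipe ram failed=not → not all inputs occur → does not occur.
Control pod down [AND]: C solenoid offline=occurs, Lower hydraulic pump offline=not, Ram stack unavailable=occurs, Annular stack unavailable=not → not all inputs occur → does not occur.
Backup path inoperative [AND]: Control pod down=not, Emergency umbilical degraded=not → not all inputs occur → does not occur.
Shear sequence fails [OR]: Hydraulic supply lost=occurs, Backup path inoperative=not, Auxiliary annular preventer 2 lost=not, #1 shuttle valve 2 degraded=not → at least one input occurs → occurs.
Offshore blowout preventer fails to close [OR]: Shear sequence fails=occurs, South solenoid 2 degraded=not → at least one input occurs → occurs.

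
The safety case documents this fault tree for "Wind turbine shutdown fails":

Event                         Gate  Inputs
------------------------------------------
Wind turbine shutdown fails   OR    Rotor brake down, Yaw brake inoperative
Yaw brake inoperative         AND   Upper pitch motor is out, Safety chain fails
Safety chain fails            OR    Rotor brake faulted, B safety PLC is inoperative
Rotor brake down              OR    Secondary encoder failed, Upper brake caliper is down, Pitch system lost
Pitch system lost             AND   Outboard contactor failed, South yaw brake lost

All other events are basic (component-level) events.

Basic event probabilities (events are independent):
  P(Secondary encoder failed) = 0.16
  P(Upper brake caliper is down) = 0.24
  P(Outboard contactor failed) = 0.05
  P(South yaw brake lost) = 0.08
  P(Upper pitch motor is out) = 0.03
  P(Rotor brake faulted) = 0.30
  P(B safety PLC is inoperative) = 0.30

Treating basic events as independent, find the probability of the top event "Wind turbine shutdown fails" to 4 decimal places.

P(Pitch system lost) [AND] = 0.05 × 0.08 = 0.004000
P(Rotor brake down) [OR] = 1 − (1−0.16) × (1−0.24) × (1−0.004000) = 0.364154
P(Safety chain fails) [OR] = 1 − (1−0.30) × (1−0.30) = 0.510000
P(Yaw brake inoperative) [AND] = 0.03 × 0.510000 = 0.015300
P(Wind turbine shutdown fails) [OR] = 1 − (1−0.364154) × (1−0.015300) = 0.373882
Rounded to 4 decimal places: P(Wind turbine shutdown fails) ≈ 0.3739.

0.3739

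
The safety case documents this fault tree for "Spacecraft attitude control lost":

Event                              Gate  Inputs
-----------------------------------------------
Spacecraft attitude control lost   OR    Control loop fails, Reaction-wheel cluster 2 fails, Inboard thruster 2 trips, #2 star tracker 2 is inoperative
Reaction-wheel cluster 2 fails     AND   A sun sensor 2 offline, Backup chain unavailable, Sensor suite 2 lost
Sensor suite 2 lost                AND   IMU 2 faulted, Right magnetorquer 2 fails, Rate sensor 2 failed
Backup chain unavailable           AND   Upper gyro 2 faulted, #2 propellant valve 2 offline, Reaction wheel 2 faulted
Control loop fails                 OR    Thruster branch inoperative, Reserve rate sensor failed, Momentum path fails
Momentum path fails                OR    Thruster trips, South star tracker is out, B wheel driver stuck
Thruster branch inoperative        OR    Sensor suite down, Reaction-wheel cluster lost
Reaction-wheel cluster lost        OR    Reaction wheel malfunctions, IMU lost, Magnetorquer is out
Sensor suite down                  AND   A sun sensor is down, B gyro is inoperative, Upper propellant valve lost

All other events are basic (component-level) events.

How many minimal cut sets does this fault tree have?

Sensor suite down [AND]: one cut set from each child combined → 1 × 1 × 1 = 1 cut set(s).
Reaction-wheel cluster lost [OR]: union of children's cut sets → 3 cut set(s).
Thruster branch inoperative [OR]: union of children's cut sets → 4 cut set(s).
Momentum path fails [OR]: union of children's cut sets → 3 cut set(s).
Control loop fails [OR]: union of children's cut sets → 8 cut set(s).
Backup chain unavailable [AND]: one cut set from each child combined → 1 × 1 × 1 = 1 cut set(s).
Sensor suite 2 lost [AND]: one cut set from each child combined → 1 × 1 × 1 = 1 cut set(s).
Reaction-wheel cluster 2 fails [AND]: one cut set from each child combined → 1 × 1 × 1 = 1 cut set(s).
Spacecraft attitude control lost [OR]: union of children's cut sets → 11 cut set(s).

11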